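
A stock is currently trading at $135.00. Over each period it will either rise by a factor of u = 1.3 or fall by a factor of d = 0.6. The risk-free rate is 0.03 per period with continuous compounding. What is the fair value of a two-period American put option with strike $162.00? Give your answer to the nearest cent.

$42.91

Risk-neutral probability p = (e^0.03 − 0.6)/(1.3 − 0.6) = 0.4305/0.7000 = 0.6149
Terminal stock prices: S_uu = 228.2, S_ud = 105.3, S_dd = 48.6
Terminal payoffs (K − S): max(-66.15, 0) = 0, max(56.7, 0) = 56.7, max(113.4, 0) = 113.4
Node u (S = 175.5): continuation = e^(−0.03)·[0.6149·0.0000 + 0.3851·56.7000] = 21.1879; exercise value = 0.0000 ≤ continuation, so V_u = 21.1879
Node d (S = 81): continuation = e^(−0.03)·[0.6149·56.7000 + 0.3851·113.4000] = 76.2122; exercise value = 81.0000 > continuation, so V_d = 81.0000 (exercise)
Node 0 (S = 135): continuation = e^(−0.03)·[0.6149·21.1879 + 0.3851·81.0000] = 42.9126; exercise value = 27.0000 ≤ continuation, so V_0 = 42.9126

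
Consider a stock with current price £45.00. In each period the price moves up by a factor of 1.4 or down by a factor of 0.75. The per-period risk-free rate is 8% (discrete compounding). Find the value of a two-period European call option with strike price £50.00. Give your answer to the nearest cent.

Risk-neutral probability p = (1 + 0.08 − 0.75)/(1.4 − 0.75) = 0.3300/0.6500 = 0.5077
Terminal stock prices: S_uu = 88.2, S_ud = 47.25, S_dd = 25.31
Terminal payoffs (S − K): max(38.2, 0) = 38.2, max(-2.75, 0) = 0, max(-24.69, 0) = 0
Node u (S = 63): V_u = 1/1.08·[0.5077·38.2000 + 0.4923·0.0000] = 17.9573
Node d (S = 33.75): V_d = 1/1.08·[0.5077·0.0000 + 0.4923·0.0000] = 0.0000
Node 0 (S = 45): V_0 = 1/1.08·[0.5077·17.9573 + 0.4923·0.0000] = 8.4414

£8.44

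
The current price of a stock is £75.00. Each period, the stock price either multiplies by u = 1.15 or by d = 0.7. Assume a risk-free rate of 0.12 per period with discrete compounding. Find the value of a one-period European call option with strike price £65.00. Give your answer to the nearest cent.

Risk-neutral probability p = (1 + 0.12 − 0.7)/(1.15 − 0.7) = 0.4200/0.4500 = 0.9333
Terminal stock prices: S_u = 86.25, S_d = 52.5
Terminal payoffs (S − K): max(21.25, 0) = 21.25, max(-12.5, 0) = 0
Node 0 (S = 75): V_0 = 1/1.12·[0.9333·21.2500 + 0.0667·0.0000] = 17.7083

£17.71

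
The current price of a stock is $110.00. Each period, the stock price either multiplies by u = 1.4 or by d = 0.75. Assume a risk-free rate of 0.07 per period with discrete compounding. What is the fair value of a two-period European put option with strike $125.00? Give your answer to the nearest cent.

$18.36

Risk-neutral probability p = (1 + 0.07 − 0.75)/(1.4 − 0.75) = 0.3200/0.6500 = 0.4923
Terminal stock prices: S_uu = 215.6, S_ud = 115.5, S_dd = 61.88
Terminal payoffs (K − S): max(-90.6, 0) = 0, max(9.5, 0) = 9.5, max(63.12, 0) = 63.12
Node u (S = 154): V_u = 1/1.07·[0.4923·0.0000 + 0.5077·9.5000] = 4.5075
Node d (S = 82.5): V_d = 1/1.07·[0.4923·9.5000 + 0.5077·63.1250] = 34.3224
Node 0 (S = 110): V_0 = 1/1.07·[0.4923·4.5075 + 0.5077·34.3224] = 18.3592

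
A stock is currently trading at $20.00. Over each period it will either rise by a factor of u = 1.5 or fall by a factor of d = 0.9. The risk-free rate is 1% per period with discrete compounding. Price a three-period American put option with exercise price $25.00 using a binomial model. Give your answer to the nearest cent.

$5.92

Risk-neutral probability p = (1 + 0.01 − 0.9)/(1.5 − 0.9) = 0.1100/0.6000 = 0.1833
Terminal stock prices: S_uuu = 67.5, S_uud = 40.5, S_udd = 24.3, S_ddd = 14.58
Terminal payoffs (K − S): max(-42.5, 0) = 0, max(-15.5, 0) = 0, max(0.7, 0) = 0.7, max(10.42, 0) = 10.42
Node uu (S = 45): continuation = 1/1.01·[0.1833·0.0000 + 0.8167·0.0000] = 0.0000; exercise value = 0.0000 ≤ continuation, so V_uu = 0.0000
Node ud (S = 27): continuation = 1/1.01·[0.1833·0.0000 + 0.8167·0.7000] = 0.5660; exercise value = 0.0000 ≤ continuation, so V_ud = 0.5660
Node dd (S = 16.2): continuation = 1/1.01·[0.1833·0.7000 + 0.8167·10.4200] = 8.5525; exercise value = 8.8000 > continuation, so V_dd = 8.8000 (exercise)
Node u (S = 30): continuation = 1/1.01·[0.1833·0.0000 + 0.8167·0.5660] = 0.4577; exercise value = 0.0000 ≤ continuation, so V_u = 0.4577
Node d (S = 18): continuation = 1/1.01·[0.1833·0.5660 + 0.8167·8.8000] = 7.2183; exercise value = 7.0000 ≤ continuation, so V_d = 7.2183
Node 0 (S = 20): continuation = 1/1.01·[0.1833·0.4577 + 0.8167·7.2183] = 5.9196; exercise value = 5.0000 ≤ continuation, so V_0 = 5.9196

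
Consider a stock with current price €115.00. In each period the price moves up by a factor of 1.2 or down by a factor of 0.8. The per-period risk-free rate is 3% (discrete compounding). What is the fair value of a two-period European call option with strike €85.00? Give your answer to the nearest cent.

€36.82

Risk-neutral probability p = (1 + 0.03 − 0.8)/(1.2 − 0.8) = 0.2300/0.4000 = 0.5750
Terminal stock prices: S_uu = 165.6, S_ud = 110.4, S_dd = 73.6
Terminal payoffs (S − K): max(80.6, 0) = 80.6, max(25.4, 0) = 25.4, max(-11.4, 0) = 0
Node u (S = 138): V_u = 1/1.03·[0.5750·80.6000 + 0.4250·25.4000] = 55.4757
Node d (S = 92): V_d = 1/1.03·[0.5750·25.4000 + 0.4250·0.0000] = 14.1796
Node 0 (S = 115): V_0 = 1/1.03·[0.5750·55.4757 + 0.4250·14.1796] = 36.8203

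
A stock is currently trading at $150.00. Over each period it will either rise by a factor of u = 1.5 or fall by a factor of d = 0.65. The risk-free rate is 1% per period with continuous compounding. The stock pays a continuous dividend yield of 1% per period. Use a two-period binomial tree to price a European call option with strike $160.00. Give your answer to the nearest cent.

Per-period risk-free factor R = e^0.01 = 1.0101; dividend-adjusted growth = e^(0.01−0.01) = 1.0000.
Risk-neutral probability p = (1.0000 − 0.65)/(1.5 − 0.65) = 0.3500/0.8500 = 0.4118
Terminal stock prices: S_uu = 337.5, S_ud = 146.2, S_dd = 63.38
Terminal payoffs (S − K): max(177.5, 0) = 177.5, max(-13.75, 0) = 0, max(-96.62, 0) = 0
Node u (S = 225): V_u = e^(−0.01)·[0.4118·177.5000 + 0.5882·0.0000] = 72.3610
Node d (S = 97.5): V_d = e^(−0.01)·[0.4118·0.0000 + 0.5882·0.0000] = 0.0000
Node 0 (S = 150): V_0 = e^(−0.01)·[0.4118·72.3610 + 0.5882·0.0000] = 29.4992

$29.50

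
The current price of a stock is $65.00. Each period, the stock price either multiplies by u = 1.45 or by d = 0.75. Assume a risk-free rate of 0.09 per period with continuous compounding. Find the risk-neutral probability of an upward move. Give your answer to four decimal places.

Risk-neutral probability p = (e^0.09 − 0.75)/(1.45 − 0.75) = 0.3442/0.7000 = 0.4917

p = 0.4917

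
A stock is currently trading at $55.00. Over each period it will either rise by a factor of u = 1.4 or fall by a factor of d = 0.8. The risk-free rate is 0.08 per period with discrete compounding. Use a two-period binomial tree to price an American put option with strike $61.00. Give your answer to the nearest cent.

$8.40

Risk-neutral probability p = (1 + 0.08 − 0.8)/(1.4 − 0.8) = 0.2800/0.6000 = 0.4667
Terminal stock prices: S_uu = 107.8, S_ud = 61.6, S_dd = 35.2
Terminal payoffs (K − S): max(-46.8, 0) = 0, max(-0.6, 0) = 0, max(25.8, 0) = 25.8
Node u (S = 77): continuation = 1/1.08·[0.4667·0.0000 + 0.5333·0.0000] = 0.0000; exercise value = 0.0000 ≤ continuation, so V_u = 0.0000
Node d (S = 44): continuation = 1/1.08·[0.4667·0.0000 + 0.5333·25.8000] = 12.7407; exercise value = 17.0000 > continuation, so V_d = 17.0000 (exercise)
Node 0 (S = 55): continuation = 1/1.08·[0.4667·0.0000 + 0.5333·17.0000] = 8.3951; exercise value = 6.0000 ≤ continuation, so V_0 = 8.3951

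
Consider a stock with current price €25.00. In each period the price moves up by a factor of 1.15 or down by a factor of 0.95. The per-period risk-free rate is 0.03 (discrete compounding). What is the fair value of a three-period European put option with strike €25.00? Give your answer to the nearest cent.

€0.70

Risk-neutral probability p = (1 + 0.03 − 0.95)/(1.15 − 0.95) = 0.0800/0.2000 = 0.4000
Terminal stock prices: S_uuu = 38.02, S_uud = 31.41, S_udd = 25.95, S_ddd = 21.43
Terminal payoffs (K − S): max(-13.02, 0) = 0, max(-6.409, 0) = 0, max(-0.9469, 0) = 0, max(3.566, 0) = 3.566
Node uu (S = 33.06): V_uu = 1/1.03·[0.4000·0.0000 + 0.6000·0.0000] = 0.0000
Node ud (S = 27.31): V_ud = 1/1.03·[0.4000·0.0000 + 0.6000·0.0000] = 0.0000
Node dd (S = 22.56): V_dd = 1/1.03·[0.4000·0.0000 + 0.6000·3.5656] = 2.0771
Node u (S = 28.75): V_u = 1/1.03·[0.4000·0.0000 + 0.6000·0.0000] = 0.0000
Node d (S = 23.75): V_d = 1/1.03·[0.4000·0.0000 + 0.6000·2.0771] = 1.2099
Node 0 (S = 25): V_0 = 1/1.03·[0.4000·0.0000 + 0.6000·1.2099] = 0.7048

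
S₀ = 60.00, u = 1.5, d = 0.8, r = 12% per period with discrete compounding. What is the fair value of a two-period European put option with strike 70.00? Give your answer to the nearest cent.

Risk-neutral probability p = (1 + 0.12 − 0.8)/(1.5 − 0.8) = 0.3200/0.7000 = 0.4571
Terminal stock prices: S_uu = 135, S_ud = 72, S_dd = 38.4
Terminal payoffs (K − S): max(-65, 0) = 0, max(-2, 0) = 0, max(31.6, 0) = 31.6
Node u (S = 90): V_u = 1/1.12·[0.4571·0.0000 + 0.5429·0.0000] = 0.0000
Node d (S = 48): V_d = 1/1.12·[0.4571·0.0000 + 0.5429·31.6000] = 15.3163
Node 0 (S = 60): V_0 = 1/1.12·[0.4571·0.0000 + 0.5429·15.3163] = 7.4237

7.42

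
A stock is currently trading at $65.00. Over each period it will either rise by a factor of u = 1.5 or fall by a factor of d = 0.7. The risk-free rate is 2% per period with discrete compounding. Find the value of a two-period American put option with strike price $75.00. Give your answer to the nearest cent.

$18.91

Risk-neutral probability p = (1 + 0.02 − 0.7)/(1.5 − 0.7) = 0.3200/0.8000 = 0.4000
Terminal stock prices: S_uu = 146.2, S_ud = 68.25, S_dd = 31.85
Terminal payoffs (K − S): max(-71.25, 0) = 0, max(6.75, 0) = 6.75, max(43.15, 0) = 43.15
Node u (S = 97.5): continuation = 1/1.02·[0.4000·0.0000 + 0.6000·6.7500] = 3.9706; exercise value = 0.0000 ≤ continuation, so V_u = 3.9706
Node d (S = 45.5): continuation = 1/1.02·[0.4000·6.7500 + 0.6000·43.1500] = 28.0294; exercise value = 29.5000 > continuation, so V_d = 29.5000 (exercise)
Node 0 (S = 65): continuation = 1/1.02·[0.4000·3.9706 + 0.6000·29.5000] = 18.9100; exercise value = 10.0000 ≤ continuation, so V_0 = 18.9100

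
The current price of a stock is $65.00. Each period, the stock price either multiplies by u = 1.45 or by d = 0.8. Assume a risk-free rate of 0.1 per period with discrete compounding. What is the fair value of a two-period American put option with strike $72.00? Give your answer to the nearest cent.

$9.79

Risk-neutral probability p = (1 + 0.1 − 0.8)/(1.45 − 0.8) = 0.3000/0.6500 = 0.4615
Terminal stock prices: S_uu = 136.7, S_ud = 75.4, S_dd = 41.6
Terminal payoffs (K − S): max(-64.66, 0) = 0, max(-3.4, 0) = 0, max(30.4, 0) = 30.4
Node u (S = 94.25): continuation = 1/1.1·[0.4615·0.0000 + 0.5385·0.0000] = 0.0000; exercise value = 0.0000 ≤ continuation, so V_u = 0.0000
Node d (S = 52): continuation = 1/1.1·[0.4615·0.0000 + 0.5385·30.4000] = 14.8811; exercise value = 20.0000 > continuation, so V_d = 20.0000 (exercise)
Node 0 (S = 65): continuation = 1/1.1·[0.4615·0.0000 + 0.5385·20.0000] = 9.7902; exercise value = 7.0000 ≤ continuation, so V_0 = 9.7902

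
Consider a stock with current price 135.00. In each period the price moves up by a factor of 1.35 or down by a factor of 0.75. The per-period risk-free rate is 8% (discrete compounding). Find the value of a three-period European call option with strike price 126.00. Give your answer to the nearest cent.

46.20

Risk-neutral probability p = (1 + 0.08 − 0.75)/(1.35 − 0.75) = 0.3300/0.6000 = 0.5500
Terminal stock prices: S_uuu = 332.2, S_uud = 184.5, S_udd = 102.5, S_ddd = 56.95
Terminal payoffs (S − K): max(206.2, 0) = 206.2, max(58.53, 0) = 58.53, max(-23.48, 0) = 0, max(-69.05, 0) = 0
Node uu (S = 246): V_uu = 1/1.08·[0.5500·206.1506 + 0.4500·58.5281] = 129.3708
Node ud (S = 136.7): V_ud = 1/1.08·[0.5500·58.5281 + 0.4500·0.0000] = 29.8060
Node dd (S = 75.94): V_dd = 1/1.08·[0.5500·0.0000 + 0.4500·0.0000] = 0.0000
Node u (S = 182.2): V_u = 1/1.08·[0.5500·129.3708 + 0.4500·29.8060] = 78.3025
Node d (S = 101.2): V_d = 1/1.08·[0.5500·29.8060 + 0.4500·0.0000] = 15.1790
Node 0 (S = 135): V_0 = 1/1.08·[0.5500·78.3025 + 0.4500·15.1790] = 46.2008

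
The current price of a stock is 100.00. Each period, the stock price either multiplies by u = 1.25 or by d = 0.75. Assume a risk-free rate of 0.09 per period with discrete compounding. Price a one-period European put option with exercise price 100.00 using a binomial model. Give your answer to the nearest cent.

7.34

Risk-neutral probability p = (1 + 0.09 − 0.75)/(1.25 − 0.75) = 0.3400/0.5000 = 0.6800
Terminal stock prices: S_u = 125, S_d = 75
Terminal payoffs (K − S): max(-25, 0) = 0, max(25, 0) = 25
Node 0 (S = 100): V_0 = 1/1.09·[0.6800·0.0000 + 0.3200·25.0000] = 7.3394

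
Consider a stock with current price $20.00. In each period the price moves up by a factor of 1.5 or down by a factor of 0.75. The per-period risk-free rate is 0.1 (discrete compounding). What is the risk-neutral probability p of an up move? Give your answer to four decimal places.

Risk-neutral probability p = (1 + 0.1 − 0.75)/(1.5 − 0.75) = 0.3500/0.7500 = 0.4667

p = 0.4667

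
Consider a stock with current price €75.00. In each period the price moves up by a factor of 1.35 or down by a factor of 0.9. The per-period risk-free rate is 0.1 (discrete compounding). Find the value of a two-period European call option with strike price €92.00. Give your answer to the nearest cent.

Risk-neutral probability p = (1 + 0.1 − 0.9)/(1.35 − 0.9) = 0.2000/0.4500 = 0.4444
Terminal stock prices: S_uu = 136.7, S_ud = 91.12, S_dd = 60.75
Terminal payoffs (S − K): max(44.69, 0) = 44.69, max(-0.875, 0) = 0, max(-31.25, 0) = 0
Node u (S = 101.2): V_u = 1/1.1·[0.4444·44.6875 + 0.5556·0.0000] = 18.0556
Node d (S = 67.5): V_d = 1/1.1·[0.4444·0.0000 + 0.5556·0.0000] = 0.0000
Node 0 (S = 75): V_0 = 1/1.1·[0.4444·18.0556 + 0.5556·0.0000] = 7.2952

€7.30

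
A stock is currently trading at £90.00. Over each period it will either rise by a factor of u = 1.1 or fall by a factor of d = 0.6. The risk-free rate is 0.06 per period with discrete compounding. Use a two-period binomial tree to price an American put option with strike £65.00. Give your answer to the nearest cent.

Risk-neutral probability p = (1 + 0.06 − 0.6)/(1.1 − 0.6) = 0.4600/0.5000 = 0.9200
Terminal stock prices: S_uu = 108.9, S_ud = 59.4, S_dd = 32.4
Terminal payoffs (K − S): max(-43.9, 0) = 0, max(5.6, 0) = 5.6, max(32.6, 0) = 32.6
Node u (S = 99): continuation = 1/1.06·[0.9200·0.0000 + 0.0800·5.6000] = 0.4226; exercise value = 0.0000 ≤ continuation, so V_u = 0.4226
Node d (S = 54): continuation = 1/1.06·[0.9200·5.6000 + 0.0800·32.6000] = 7.3208; exercise value = 11.0000 > continuation, so V_d = 11.0000 (exercise)
Node 0 (S = 90): continuation = 1/1.06·[0.9200·0.4226 + 0.0800·11.0000] = 1.1970; exercise value = 0.0000 ≤ continuation, so V_0 = 1.1970

£1.20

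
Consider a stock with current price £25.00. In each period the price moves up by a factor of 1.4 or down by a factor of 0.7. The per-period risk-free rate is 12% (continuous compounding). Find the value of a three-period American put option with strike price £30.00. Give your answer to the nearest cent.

Risk-neutral probability p = (e^0.12 − 0.7)/(1.4 − 0.7) = 0.4275/0.7000 = 0.6107
Terminal stock prices: S_uuu = 68.6, S_uud = 34.3, S_udd = 17.15, S_ddd = 8.575
Terminal payoffs (K − S): max(-38.6, 0) = 0, max(-4.3, 0) = 0, max(12.85, 0) = 12.85, max(21.43, 0) = 21.43
Node uu (S = 49): continuation = e^(−0.12)·[0.6107·0.0000 + 0.3893·0.0000] = 0.0000; exercise value = 0.0000 ≤ continuation, so V_uu = 0.0000
Node ud (S = 24.5): continuation = e^(−0.12)·[0.6107·0.0000 + 0.3893·12.8500] = 4.4367; exercise value = 5.5000 > continuation, so V_ud = 5.5000 (exercise)
Node dd (S = 12.25): continuation = e^(−0.12)·[0.6107·12.8500 + 0.3893·21.4250] = 14.3576; exercise value = 17.7500 > continuation, so V_dd = 17.7500 (exercise)
Node u (S = 35): continuation = e^(−0.12)·[0.6107·0.0000 + 0.3893·5.5000] = 1.8990; exercise value = 0.0000 ≤ continuation, so V_u = 1.8990
Node d (S = 17.5): continuation = e^(−0.12)·[0.6107·5.5000 + 0.3893·17.7500] = 9.1076; exercise value = 12.5000 > continuation, so V_d = 12.5000 (exercise)
Node 0 (S = 25): continuation = e^(−0.12)·[0.6107·1.8990 + 0.3893·12.5000] = 5.3445; exercise value = 5.0000 ≤ continuation, so V_0 = 5.3445

£5.34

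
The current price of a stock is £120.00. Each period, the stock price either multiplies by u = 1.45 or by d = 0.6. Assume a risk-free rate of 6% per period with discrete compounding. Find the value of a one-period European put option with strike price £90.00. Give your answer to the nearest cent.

£7.79

Risk-neutral probability p = (1 + 0.06 − 0.6)/(1.45 − 0.6) = 0.4600/0.8500 = 0.5412
Terminal stock prices: S_u = 174, S_d = 72
Terminal payoffs (K − S): max(-84, 0) = 0, max(18, 0) = 18
Node 0 (S = 120): V_0 = 1/1.06·[0.5412·0.0000 + 0.4588·18.0000] = 7.7913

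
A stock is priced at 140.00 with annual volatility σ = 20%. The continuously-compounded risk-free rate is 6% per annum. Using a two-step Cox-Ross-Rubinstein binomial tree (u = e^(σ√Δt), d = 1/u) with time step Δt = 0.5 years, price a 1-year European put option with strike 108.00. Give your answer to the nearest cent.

CRR parameters: u = e^(σ√Δt) = e^(0.2·√0.5) = 1.1519, d = 1/u = 0.8681
Per-period rate: rΔt = 0.06·0.5 = 0.03, so R = e^0.03 = 1.0305
Risk-neutral probability p = (e^0.03 − 0.8681)/(1.1519 − 0.8681) = 0.1623/0.2838 = 0.5720
Terminal stock prices: S_uu = 185.8, S_ud = 140, S_dd = 105.5
Terminal payoffs (K − S): max(-77.77, 0) = 0, max(-32, 0) = 0, max(2.491, 0) = 2.491
Node u (S = 161.3): V_u = e^(−0.03)·[0.5720·0.0000 + 0.4280·0.0000] = 0.0000
Node d (S = 121.5): V_d = e^(−0.03)·[0.5720·0.0000 + 0.4280·2.4906] = 1.0344
Node 0 (S = 140): V_0 = e^(−0.03)·[0.5720·0.0000 + 0.4280·1.0344] = 0.4296

0.43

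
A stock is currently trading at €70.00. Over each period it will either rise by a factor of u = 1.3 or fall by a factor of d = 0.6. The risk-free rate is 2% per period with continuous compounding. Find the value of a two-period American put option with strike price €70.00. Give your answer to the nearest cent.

Risk-neutral probability p = (e^0.02 − 0.6)/(1.3 − 0.6) = 0.4202/0.7000 = 0.6003
Terminal stock prices: S_uu = 118.3, S_ud = 54.6, S_dd = 25.2
Terminal payoffs (K − S): max(-48.3, 0) = 0, max(15.4, 0) = 15.4, max(44.8, 0) = 44.8
Node u (S = 91): continuation = e^(−0.02)·[0.6003·0.0000 + 0.3997·15.4000] = 6.0337; exercise value = 0.0000 ≤ continuation, so V_u = 6.0337
Node d (S = 42): continuation = e^(−0.02)·[0.6003·15.4000 + 0.3997·44.8000] = 26.6139; exercise value = 28.0000 > continuation, so V_d = 28.0000 (exercise)
Node 0 (S = 70): continuation = e^(−0.02)·[0.6003·6.0337 + 0.3997·28.0000] = 14.5206; exercise value = 0.0000 ≤ continuation, so V_0 = 14.5206

€14.52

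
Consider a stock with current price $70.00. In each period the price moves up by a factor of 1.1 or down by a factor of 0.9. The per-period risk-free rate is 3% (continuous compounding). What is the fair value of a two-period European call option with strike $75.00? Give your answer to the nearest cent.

Risk-neutral probability p = (e^0.03 − 0.9)/(1.1 − 0.9) = 0.1305/0.2000 = 0.6523
Terminal stock prices: S_uu = 84.7, S_ud = 69.3, S_dd = 56.7
Terminal payoffs (S − K): max(9.7, 0) = 9.7, max(-5.7, 0) = 0, max(-18.3, 0) = 0
Node u (S = 77): V_u = e^(−0.03)·[0.6523·9.7000 + 0.3477·0.0000] = 6.1401
Node d (S = 63): V_d = e^(−0.03)·[0.6523·0.0000 + 0.3477·0.0000] = 0.0000
Node 0 (S = 70): V_0 = e^(−0.03)·[0.6523·6.1401 + 0.3477·0.0000] = 3.8866

$3.89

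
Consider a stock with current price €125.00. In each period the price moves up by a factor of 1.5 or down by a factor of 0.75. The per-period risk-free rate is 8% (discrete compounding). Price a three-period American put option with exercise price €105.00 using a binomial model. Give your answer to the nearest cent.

€9.33

Risk-neutral probability p = (1 + 0.08 − 0.75)/(1.5 − 0.75) = 0.3300/0.7500 = 0.4400
Terminal stock prices: S_uuu = 421.9, S_uud = 210.9, S_udd = 105.5, S_ddd = 52.73
Terminal payoffs (K − S): max(-316.9, 0) = 0, max(-105.9, 0) = 0, max(-0.4688, 0) = 0, max(52.27, 0) = 52.27
Node uu (S = 281.2): continuation = 1/1.08·[0.4400·0.0000 + 0.5600·0.0000] = 0.0000; exercise value = 0.0000 ≤ continuation, so V_uu = 0.0000
Node ud (S = 140.6): continuation = 1/1.08·[0.4400·0.0000 + 0.5600·0.0000] = 0.0000; exercise value = 0.0000 ≤ continuation, so V_ud = 0.0000
Node dd (S = 70.31): continuation = 1/1.08·[0.4400·0.0000 + 0.5600·52.2656] = 27.1007; exercise value = 34.6875 > continuation, so V_dd = 34.6875 (exercise)
Node u (S = 187.5): continuation = 1/1.08·[0.4400·0.0000 + 0.5600·0.0000] = 0.0000; exercise value = 0.0000 ≤ continuation, so V_u = 0.0000
Node d (S = 93.75): continuation = 1/1.08·[0.4400·0.0000 + 0.5600·34.6875] = 17.9861; exercise value = 11.2500 ≤ continuation, so V_d = 17.9861
Node 0 (S = 125): continuation = 1/1.08·[0.4400·0.0000 + 0.5600·17.9861] = 9.3261; exercise value = 0.0000 ≤ continuation, so V_0 = 9.3261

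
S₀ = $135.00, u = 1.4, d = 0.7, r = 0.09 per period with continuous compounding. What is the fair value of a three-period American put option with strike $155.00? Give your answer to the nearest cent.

$29.28

Risk-neutral probability p = (e^0.09 − 0.7)/(1.4 − 0.7) = 0.3942/0.7000 = 0.5631
Terminal stock prices: S_uuu = 370.4, S_uud = 185.2, S_udd = 92.61, S_ddd = 46.3
Terminal payoffs (K − S): max(-215.4, 0) = 0, max(-30.22, 0) = 0, max(62.39, 0) = 62.39, max(108.7, 0) = 108.7
Node uu (S = 264.6): continuation = e^(−0.09)·[0.5631·0.0000 + 0.4369·0.0000] = 0.0000; exercise value = 0.0000 ≤ continuation, so V_uu = 0.0000
Node ud (S = 132.3): continuation = e^(−0.09)·[0.5631·0.0000 + 0.4369·62.3900] = 24.9118; exercise value = 22.7000 ≤ continuation, so V_ud = 24.9118
Node dd (S = 66.15): continuation = e^(−0.09)·[0.5631·62.3900 + 0.4369·108.6950] = 75.5093; exercise value = 88.8500 > continuation, so V_dd = 88.8500 (exercise)
Node u (S = 189): continuation = e^(−0.09)·[0.5631·0.0000 + 0.4369·24.9118] = 9.9470; exercise value = 0.0000 ≤ continuation, so V_u = 9.9470
Node d (S = 94.5): continuation = e^(−0.09)·[0.5631·24.9118 + 0.4369·88.8500] = 48.2976; exercise value = 60.5000 > continuation, so V_d = 60.5000 (exercise)
Node 0 (S = 135): continuation = e^(−0.09)·[0.5631·9.9470 + 0.4369·60.5000] = 29.2762; exercise value = 20.0000 ≤ continuation, so V_0 = 29.2762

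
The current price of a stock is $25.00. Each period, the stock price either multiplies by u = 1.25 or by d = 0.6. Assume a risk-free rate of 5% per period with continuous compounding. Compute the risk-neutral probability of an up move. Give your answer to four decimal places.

p = 0.6943

Risk-neutral probability p = (e^0.05 − 0.6)/(1.25 − 0.6) = 0.4513/0.6500 = 0.6943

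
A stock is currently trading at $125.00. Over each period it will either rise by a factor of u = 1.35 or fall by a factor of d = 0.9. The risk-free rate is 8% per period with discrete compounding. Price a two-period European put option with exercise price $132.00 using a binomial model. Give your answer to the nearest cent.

$9.49

Risk-neutral probability p = (1 + 0.08 − 0.9)/(1.35 − 0.9) = 0.1800/0.4500 = 0.4000
Terminal stock prices: S_uu = 227.8, S_ud = 151.9, S_dd = 101.2
Terminal payoffs (K − S): max(-95.81, 0) = 0, max(-19.88, 0) = 0, max(30.75, 0) = 30.75
Node u (S = 168.8): V_u = 1/1.08·[0.4000·0.0000 + 0.6000·0.0000] = 0.0000
Node d (S = 112.5): V_d = 1/1.08·[0.4000·0.0000 + 0.6000·30.7500] = 17.0833
Node 0 (S = 125): V_0 = 1/1.08·[0.4000·0.0000 + 0.6000·17.0833] = 9.4907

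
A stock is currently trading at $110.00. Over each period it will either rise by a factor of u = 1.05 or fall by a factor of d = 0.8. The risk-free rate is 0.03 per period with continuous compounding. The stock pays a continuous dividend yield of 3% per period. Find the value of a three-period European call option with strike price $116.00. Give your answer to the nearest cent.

Per-period risk-free factor R = e^0.03 = 1.0305; dividend-adjusted growth = e^(0.03−0.03) = 1.0000.
Risk-neutral probability p = (1.0000 − 0.8)/(1.05 − 0.8) = 0.2000/0.2500 = 0.8000
Terminal stock prices: S_uuu = 127.3, S_uud = 97.02, S_udd = 73.92, S_ddd = 56.32
Terminal payoffs (S − K): max(11.34, 0) = 11.34, max(-18.98, 0) = 0, max(-42.08, 0) = 0, max(-59.68, 0) = 0
Node uu (S = 121.3): V_uu = e^(−0.03)·[0.8000·11.3388 + 0.2000·0.0000] = 8.8029
Node ud (S = 92.4): V_ud = e^(−0.03)·[0.8000·0.0000 + 0.2000·0.0000] = 0.0000
Node dd (S = 70.4): V_dd = e^(−0.03)·[0.8000·0.0000 + 0.2000·0.0000] = 0.0000
Node u (S = 115.5): V_u = e^(−0.03)·[0.8000·8.8029 + 0.2000·0.0000] = 6.8342
Node d (S = 88): V_d = e^(−0.03)·[0.8000·0.0000 + 0.2000·0.0000] = 0.0000
Node 0 (S = 110): V_0 = e^(−0.03)·[0.8000·6.8342 + 0.2000·0.0000] = 5.3058

$5.31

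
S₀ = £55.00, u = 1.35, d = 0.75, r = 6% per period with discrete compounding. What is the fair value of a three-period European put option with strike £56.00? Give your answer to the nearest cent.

Risk-neutral probability p = (1 + 0.06 − 0.75)/(1.35 − 0.75) = 0.3100/0.6000 = 0.5167
Terminal stock prices: S_uuu = 135.3, S_uud = 75.18, S_udd = 41.77, S_ddd = 23.2
Terminal payoffs (K − S): max(-79.32, 0) = 0, max(-19.18, 0) = 0, max(14.23, 0) = 14.23, max(32.8, 0) = 32.8
Node uu (S = 100.2): V_uu = 1/1.06·[0.5167·0.0000 + 0.4833·0.0000] = 0.0000
Node ud (S = 55.69): V_ud = 1/1.06·[0.5167·0.0000 + 0.4833·14.2344] = 6.4905
Node dd (S = 30.94): V_dd = 1/1.06·[0.5167·14.2344 + 0.4833·32.7969] = 21.8927
Node u (S = 74.25): V_u = 1/1.06·[0.5167·0.0000 + 0.4833·6.4905] = 2.9595
Node d (S = 41.25): V_d = 1/1.06·[0.5167·6.4905 + 0.4833·21.8927] = 13.1461
Node 0 (S = 55): V_0 = 1/1.06·[0.5167·2.9595 + 0.4833·13.1461] = 7.4368

£7.44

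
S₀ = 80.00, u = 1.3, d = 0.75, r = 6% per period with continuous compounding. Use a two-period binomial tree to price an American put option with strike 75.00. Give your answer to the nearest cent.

Risk-neutral probability p = (e^0.06 − 0.75)/(1.3 − 0.75) = 0.3118/0.5500 = 0.5670
Terminal stock prices: S_uu = 135.2, S_ud = 78, S_dd = 45
Terminal payoffs (K − S): max(-60.2, 0) = 0, max(-3, 0) = 0, max(30, 0) = 30
Node u (S = 104): continuation = e^(−0.06)·[0.5670·0.0000 + 0.4330·0.0000] = 0.0000; exercise value = 0.0000 ≤ continuation, so V_u = 0.0000
Node d (S = 60): continuation = e^(−0.06)·[0.5670·0.0000 + 0.4330·30.0000] = 12.2342; exercise value = 15.0000 > continuation, so V_d = 15.0000 (exercise)
Node 0 (S = 80): continuation = e^(−0.06)·[0.5670·0.0000 + 0.4330·15.0000] = 6.1171; exercise value = 0.0000 ≤ continuation, so V_0 = 6.1171

6.12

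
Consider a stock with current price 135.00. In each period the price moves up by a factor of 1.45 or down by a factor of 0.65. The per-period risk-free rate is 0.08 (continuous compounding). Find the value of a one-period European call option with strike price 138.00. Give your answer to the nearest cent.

Risk-neutral probability p = (e^0.08 − 0.65)/(1.45 − 0.65) = 0.4333/0.8000 = 0.5416
Terminal stock prices: S_u = 195.8, S_d = 87.75
Terminal payoffs (S − K): max(57.75, 0) = 57.75, max(-50.25, 0) = 0
Node 0 (S = 135): V_0 = e^(−0.08)·[0.5416·57.7500 + 0.4584·0.0000] = 28.8732

28.87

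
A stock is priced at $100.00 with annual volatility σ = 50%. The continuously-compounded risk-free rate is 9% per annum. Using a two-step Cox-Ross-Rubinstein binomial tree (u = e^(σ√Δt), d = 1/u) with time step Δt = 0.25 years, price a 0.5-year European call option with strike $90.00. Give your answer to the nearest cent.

$21.46

CRR parameters: u = e^(σ√Δt) = e^(0.5·√0.25) = 1.2840, d = 1/u = 0.7788
Per-period rate: rΔt = 0.09·0.25 = 0.0225, so R = e^0.0225 = 1.0228
Risk-neutral probability p = (e^0.0225 − 0.7788)/(1.2840 − 0.7788) = 0.2440/0.5052 = 0.4829
Terminal stock prices: S_uu = 164.9, S_ud = 100, S_dd = 60.65
Terminal payoffs (S − K): max(74.87, 0) = 74.87, max(10, 0) = 10, max(-29.35, 0) = 0
Node u (S = 128.4): V_u = e^(−0.0225)·[0.4829·74.8721 + 0.5171·10.0000] = 40.4049
Node d (S = 77.88): V_d = e^(−0.0225)·[0.4829·10.0000 + 0.5171·0.0000] = 4.7212
Node 0 (S = 100): V_0 = e^(−0.0225)·[0.4829·40.4049 + 0.5171·4.7212] = 21.4632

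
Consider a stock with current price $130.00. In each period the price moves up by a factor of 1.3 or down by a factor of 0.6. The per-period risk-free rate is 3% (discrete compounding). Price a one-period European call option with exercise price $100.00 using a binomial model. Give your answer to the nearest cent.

$41.15

Risk-neutral probability p = (1 + 0.03 − 0.6)/(1.3 − 0.6) = 0.4300/0.7000 = 0.6143
Terminal stock prices: S_u = 169, S_d = 78
Terminal payoffs (S − K): max(69, 0) = 69, max(-22, 0) = 0
Node 0 (S = 130): V_0 = 1/1.03·[0.6143·69.0000 + 0.3857·0.0000] = 41.1512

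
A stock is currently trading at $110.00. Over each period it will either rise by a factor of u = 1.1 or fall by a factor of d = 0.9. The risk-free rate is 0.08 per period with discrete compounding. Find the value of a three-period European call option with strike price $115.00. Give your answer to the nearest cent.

$19.10

Risk-neutral probability p = (1 + 0.08 − 0.9)/(1.1 − 0.9) = 0.1800/0.2000 = 0.9000
Terminal stock prices: S_uuu = 146.4, S_uud = 119.8, S_udd = 98.01, S_ddd = 80.19
Terminal payoffs (S − K): max(31.41, 0) = 31.41, max(4.79, 0) = 4.79, max(-16.99, 0) = 0, max(-34.81, 0) = 0
Node uu (S = 133.1): V_uu = 1/1.08·[0.9000·31.4100 + 0.1000·4.7900] = 26.6185
Node ud (S = 108.9): V_ud = 1/1.08·[0.9000·4.7900 + 0.1000·0.0000] = 3.9917
Node dd (S = 89.1): V_dd = 1/1.08·[0.9000·0.0000 + 0.1000·0.0000] = 0.0000
Node u (S = 121): V_u = 1/1.08·[0.9000·26.6185 + 0.1000·3.9917] = 22.5517
Node d (S = 99): V_d = 1/1.08·[0.9000·3.9917 + 0.1000·0.0000] = 3.3264
Node 0 (S = 110): V_0 = 1/1.08·[0.9000·22.5517 + 0.1000·3.3264] = 19.1011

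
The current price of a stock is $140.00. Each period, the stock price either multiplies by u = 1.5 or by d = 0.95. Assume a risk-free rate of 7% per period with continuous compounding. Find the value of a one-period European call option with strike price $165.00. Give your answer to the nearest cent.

$9.35

Risk-neutral probability p = (e^0.07 − 0.95)/(1.5 − 0.95) = 0.1225/0.5500 = 0.2227
Terminal stock prices: S_u = 210, S_d = 133
Terminal payoffs (S − K): max(45, 0) = 45, max(-32, 0) = 0
Node 0 (S = 140): V_0 = e^(−0.07)·[0.2227·45.0000 + 0.7773·0.0000] = 9.3458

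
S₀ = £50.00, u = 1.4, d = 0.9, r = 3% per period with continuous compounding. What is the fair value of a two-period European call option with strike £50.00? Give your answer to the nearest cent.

£7.80

Risk-neutral probability p = (e^0.03 − 0.9)/(1.4 − 0.9) = 0.1305/0.5000 = 0.2609
Terminal stock prices: S_uu = 98, S_ud = 63, S_dd = 40.5
Terminal payoffs (S − K): max(48, 0) = 48, max(13, 0) = 13, max(-9.5, 0) = 0
Node u (S = 70): V_u = e^(−0.03)·[0.2609·48.0000 + 0.7391·13.0000] = 21.4777
Node d (S = 45): V_d = e^(−0.03)·[0.2609·13.0000 + 0.7391·0.0000] = 3.2916
Node 0 (S = 50): V_0 = e^(−0.03)·[0.2609·21.4777 + 0.7391·3.2916] = 7.7990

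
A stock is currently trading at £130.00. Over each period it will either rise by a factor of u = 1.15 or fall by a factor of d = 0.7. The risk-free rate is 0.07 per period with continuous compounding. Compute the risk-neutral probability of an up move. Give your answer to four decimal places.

Risk-neutral probability p = (e^0.07 − 0.7)/(1.15 − 0.7) = 0.3725/0.4500 = 0.8278

p = 0.8278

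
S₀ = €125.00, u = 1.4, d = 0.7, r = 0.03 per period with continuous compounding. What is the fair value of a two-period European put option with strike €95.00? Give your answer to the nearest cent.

Risk-neutral probability p = (e^0.03 − 0.7)/(1.4 − 0.7) = 0.3305/0.7000 = 0.4721
Terminal stock prices: S_uu = 245, S_ud = 122.5, S_dd = 61.25
Terminal payoffs (K − S): max(-150, 0) = 0, max(-27.5, 0) = 0, max(33.75, 0) = 33.75
Node u (S = 175): V_u = e^(−0.03)·[0.4721·0.0000 + 0.5279·0.0000] = 0.0000
Node d (S = 87.5): V_d = e^(−0.03)·[0.4721·0.0000 + 0.5279·33.7500] = 17.2908
Node 0 (S = 125): V_0 = e^(−0.03)·[0.4721·0.0000 + 0.5279·17.2908] = 8.8584

€8.86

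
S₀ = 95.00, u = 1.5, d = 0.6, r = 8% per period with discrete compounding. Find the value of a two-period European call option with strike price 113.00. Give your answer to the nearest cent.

Risk-neutral probability p = (1 + 0.08 − 0.6)/(1.5 − 0.6) = 0.4800/0.9000 = 0.5333
Terminal stock prices: S_uu = 213.8, S_ud = 85.5, S_dd = 34.2
Terminal payoffs (S − K): max(100.8, 0) = 100.8, max(-27.5, 0) = 0, max(-78.8, 0) = 0
Node u (S = 142.5): V_u = 1/1.08·[0.5333·100.7500 + 0.4667·0.0000] = 49.7531
Node d (S = 57): V_d = 1/1.08·[0.5333·0.0000 + 0.4667·0.0000] = 0.0000
Node 0 (S = 95): V_0 = 1/1.08·[0.5333·49.7531 + 0.4667·0.0000] = 24.5694

24.57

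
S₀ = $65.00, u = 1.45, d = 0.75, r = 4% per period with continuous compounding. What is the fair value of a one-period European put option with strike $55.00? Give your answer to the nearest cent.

Risk-neutral probability p = (e^0.04 − 0.75)/(1.45 − 0.75) = 0.2908/0.7000 = 0.4154
Terminal stock prices: S_u = 94.25, S_d = 48.75
Terminal payoffs (K − S): max(-39.25, 0) = 0, max(6.25, 0) = 6.25
Node 0 (S = 65): V_0 = e^(−0.04)·[0.4154·0.0000 + 0.5846·6.2500] = 3.5102

$3.51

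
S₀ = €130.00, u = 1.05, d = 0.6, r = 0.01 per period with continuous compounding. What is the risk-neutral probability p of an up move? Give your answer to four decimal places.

p = 0.9112

Risk-neutral probability p = (e^0.01 − 0.6)/(1.05 − 0.6) = 0.4101/0.4500 = 0.9112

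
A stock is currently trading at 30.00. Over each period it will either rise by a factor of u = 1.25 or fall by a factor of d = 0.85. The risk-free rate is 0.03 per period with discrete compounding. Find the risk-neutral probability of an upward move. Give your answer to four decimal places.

Risk-neutral probability p = (1 + 0.03 − 0.85)/(1.25 − 0.85) = 0.1800/0.4000 = 0.4500

p = 0.4500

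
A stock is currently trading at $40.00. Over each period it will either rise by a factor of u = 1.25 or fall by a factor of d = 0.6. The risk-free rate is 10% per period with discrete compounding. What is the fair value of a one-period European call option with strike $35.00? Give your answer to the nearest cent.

Risk-neutral probability p = (1 + 0.1 − 0.6)/(1.25 − 0.6) = 0.5000/0.6500 = 0.7692
Terminal stock prices: S_u = 50, S_d = 24
Terminal payoffs (S − K): max(15, 0) = 15, max(-11, 0) = 0
Node 0 (S = 40): V_0 = 1/1.1·[0.7692·15.0000 + 0.2308·0.0000] = 10.4895

$10.49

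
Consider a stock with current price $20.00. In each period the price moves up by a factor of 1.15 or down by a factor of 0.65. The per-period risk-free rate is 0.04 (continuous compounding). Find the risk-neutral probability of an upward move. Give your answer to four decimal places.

Risk-neutral probability p = (e^0.04 − 0.65)/(1.15 − 0.65) = 0.3908/0.5000 = 0.7816

p = 0.7816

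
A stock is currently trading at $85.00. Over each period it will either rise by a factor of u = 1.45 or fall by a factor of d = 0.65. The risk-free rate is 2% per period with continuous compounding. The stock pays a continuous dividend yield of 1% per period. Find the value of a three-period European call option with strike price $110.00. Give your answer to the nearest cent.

Per-period risk-free factor R = e^0.02 = 1.0202; dividend-adjusted growth = e^(0.02−0.01) = 1.0101.
Risk-neutral probability p = (1.0101 − 0.65)/(1.45 − 0.65) = 0.3601/0.8000 = 0.4501
Terminal stock prices: S_uuu = 259.1, S_uud = 116.2, S_udd = 52.07, S_ddd = 23.34
Terminal payoffs (S − K): max(149.1, 0) = 149.1, max(6.163, 0) = 6.163, max(-57.93, 0) = 0, max(-86.66, 0) = 0
Node uu (S = 178.7): V_uu = e^(−0.02)·[0.4501·149.1331 + 0.5499·6.1631] = 69.1124
Node ud (S = 80.11): V_ud = e^(−0.02)·[0.4501·6.1631 + 0.5499·0.0000] = 2.7189
Node dd (S = 35.91): V_dd = e^(−0.02)·[0.4501·0.0000 + 0.5499·0.0000] = 0.0000
Node u (S = 123.2): V_u = e^(−0.02)·[0.4501·69.1124 + 0.5499·2.7189] = 31.9546
Node d (S = 55.25): V_d = e^(−0.02)·[0.4501·2.7189 + 0.5499·0.0000] = 1.1994
Node 0 (S = 85): V_0 = e^(−0.02)·[0.4501·31.9546 + 0.5499·1.1994] = 14.7434

$14.74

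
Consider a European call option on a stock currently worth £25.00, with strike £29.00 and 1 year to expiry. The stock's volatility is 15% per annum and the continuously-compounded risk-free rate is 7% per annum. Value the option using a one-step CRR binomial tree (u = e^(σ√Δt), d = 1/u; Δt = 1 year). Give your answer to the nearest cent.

CRR parameters: u = e^(σ√Δt) = e^(0.15·√1) = 1.1618, d = 1/u = 0.8607
Per-period rate: rΔt = 0.07·1 = 0.07, so R = e^0.07 = 1.0725
Risk-neutral probability p = (e^0.07 − 0.8607)/(1.1618 − 0.8607) = 0.2118/0.3011 = 0.7034
Terminal stock prices: S_u = 29.05, S_d = 21.52
Terminal payoffs (S − K): max(0.04586, 0) = 0.04586, max(-7.482, 0) = 0
Node 0 (S = 25): V_0 = e^(−0.07)·[0.7034·0.0459 + 0.2966·0.0000] = 0.0301

£0.03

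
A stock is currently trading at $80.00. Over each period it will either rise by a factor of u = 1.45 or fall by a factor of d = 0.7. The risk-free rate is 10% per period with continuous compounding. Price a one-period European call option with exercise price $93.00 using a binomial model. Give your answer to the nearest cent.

$11.24

Risk-neutral probability p = (e^0.1 − 0.7)/(1.45 − 0.7) = 0.4052/0.7500 = 0.5402
Terminal stock prices: S_u = 116, S_d = 56
Terminal payoffs (S − K): max(23, 0) = 23, max(-37, 0) = 0
Node 0 (S = 80): V_0 = e^(−0.1)·[0.5402·23.0000 + 0.4598·0.0000] = 11.2428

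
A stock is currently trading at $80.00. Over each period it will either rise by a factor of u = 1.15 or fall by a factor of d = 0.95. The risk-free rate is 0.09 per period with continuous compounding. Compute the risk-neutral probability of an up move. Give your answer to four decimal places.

p = 0.7209

Risk-neutral probability p = (e^0.09 − 0.95)/(1.15 − 0.95) = 0.1442/0.2000 = 0.7209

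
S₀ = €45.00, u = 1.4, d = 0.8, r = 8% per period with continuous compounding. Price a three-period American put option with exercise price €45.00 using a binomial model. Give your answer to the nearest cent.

€4.87

Risk-neutral probability p = (e^0.08 − 0.8)/(1.4 − 0.8) = 0.2833/0.6000 = 0.4721
Terminal stock prices: S_uuu = 123.5, S_uud = 70.56, S_udd = 40.32, S_ddd = 23.04
Terminal payoffs (K − S): max(-78.48, 0) = 0, max(-25.56, 0) = 0, max(4.68, 0) = 4.68, max(21.96, 0) = 21.96
Node uu (S = 88.2): continuation = e^(−0.08)·[0.4721·0.0000 + 0.5279·0.0000] = 0.0000; exercise value = 0.0000 ≤ continuation, so V_uu = 0.0000
Node ud (S = 50.4): continuation = e^(−0.08)·[0.4721·0.0000 + 0.5279·4.6800] = 2.2804; exercise value = 0.0000 ≤ continuation, so V_ud = 2.2804
Node dd (S = 28.8): continuation = e^(−0.08)·[0.4721·4.6800 + 0.5279·21.9600] = 12.7402; exercise value = 16.2000 > continuation, so V_dd = 16.2000 (exercise)
Node u (S = 63): continuation = e^(−0.08)·[0.4721·0.0000 + 0.5279·2.2804] = 1.1112; exercise value = 0.0000 ≤ continuation, so V_u = 1.1112
Node d (S = 36): continuation = e^(−0.08)·[0.4721·2.2804 + 0.5279·16.2000] = 8.8877; exercise value = 9.0000 > continuation, so V_d = 9.0000 (exercise)
Node 0 (S = 45): continuation = e^(−0.08)·[0.4721·1.1112 + 0.5279·9.0000] = 4.8697; exercise value = 0.0000 ≤ continuation, so V_0 = 4.8697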